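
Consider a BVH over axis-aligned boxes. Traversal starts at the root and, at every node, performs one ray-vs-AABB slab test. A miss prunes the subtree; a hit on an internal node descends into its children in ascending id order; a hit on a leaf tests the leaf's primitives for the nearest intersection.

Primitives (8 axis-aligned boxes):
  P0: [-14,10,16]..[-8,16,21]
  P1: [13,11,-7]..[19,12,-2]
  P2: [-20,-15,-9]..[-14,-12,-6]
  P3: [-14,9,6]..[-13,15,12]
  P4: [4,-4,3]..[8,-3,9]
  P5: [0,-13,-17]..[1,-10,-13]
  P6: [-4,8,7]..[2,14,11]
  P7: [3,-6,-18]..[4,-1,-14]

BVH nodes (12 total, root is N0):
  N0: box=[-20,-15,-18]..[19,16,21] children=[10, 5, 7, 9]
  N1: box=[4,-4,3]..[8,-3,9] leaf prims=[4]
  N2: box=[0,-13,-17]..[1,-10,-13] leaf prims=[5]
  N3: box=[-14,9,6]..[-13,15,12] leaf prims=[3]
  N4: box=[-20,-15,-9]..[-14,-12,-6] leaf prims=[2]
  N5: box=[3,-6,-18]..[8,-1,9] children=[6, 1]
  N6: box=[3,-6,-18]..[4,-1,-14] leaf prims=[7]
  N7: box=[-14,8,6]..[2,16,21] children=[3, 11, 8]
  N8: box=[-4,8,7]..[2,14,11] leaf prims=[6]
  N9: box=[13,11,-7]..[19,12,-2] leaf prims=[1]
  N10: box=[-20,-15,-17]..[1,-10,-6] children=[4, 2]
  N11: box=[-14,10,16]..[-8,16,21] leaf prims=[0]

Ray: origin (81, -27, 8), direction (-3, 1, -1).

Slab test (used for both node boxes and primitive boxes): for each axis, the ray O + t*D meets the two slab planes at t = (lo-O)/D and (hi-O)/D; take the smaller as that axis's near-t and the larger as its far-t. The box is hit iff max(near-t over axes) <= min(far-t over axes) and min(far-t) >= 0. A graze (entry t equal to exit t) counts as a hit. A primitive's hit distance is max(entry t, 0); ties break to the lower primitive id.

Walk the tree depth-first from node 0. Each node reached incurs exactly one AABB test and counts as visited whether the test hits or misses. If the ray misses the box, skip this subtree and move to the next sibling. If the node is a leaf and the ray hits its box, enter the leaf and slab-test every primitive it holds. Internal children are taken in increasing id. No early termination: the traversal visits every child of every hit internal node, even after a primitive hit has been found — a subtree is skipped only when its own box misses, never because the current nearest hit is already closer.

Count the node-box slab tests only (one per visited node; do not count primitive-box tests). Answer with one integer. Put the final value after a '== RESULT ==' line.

Walk:
N0 x:[62/3,101/3] y:[12,43] z:[-13,26] -> hit [62/3,26], descend [5, 7, 9, 10]
  N5 x:[73/3,26] y:[21,26] z:[-1,26] -> hit [73/3,26], descend [1, 6]
    N1 x:[73/3,77/3] y:[23,24] z:[-1,5] -> miss, prune
    N6 x:[77/3,26] y:[21,26] z:[22,26] -> hit [77/3,26] leaf, test {P7@t=77/3}
  N7 x:[79/3,95/3] y:[35,43] z:[-13,2] -> miss, prune
  N9 x:[62/3,68/3] y:[38,39] z:[10,15] -> miss, prune
  N10 x:[80/3,101/3] y:[12,17] z:[14,25] -> miss, prune

7 AABB tests over nodes [0, 5, 1, 6, 7, 9, 10]; 1 leaf entered; closest P7.

== RESULT ==
7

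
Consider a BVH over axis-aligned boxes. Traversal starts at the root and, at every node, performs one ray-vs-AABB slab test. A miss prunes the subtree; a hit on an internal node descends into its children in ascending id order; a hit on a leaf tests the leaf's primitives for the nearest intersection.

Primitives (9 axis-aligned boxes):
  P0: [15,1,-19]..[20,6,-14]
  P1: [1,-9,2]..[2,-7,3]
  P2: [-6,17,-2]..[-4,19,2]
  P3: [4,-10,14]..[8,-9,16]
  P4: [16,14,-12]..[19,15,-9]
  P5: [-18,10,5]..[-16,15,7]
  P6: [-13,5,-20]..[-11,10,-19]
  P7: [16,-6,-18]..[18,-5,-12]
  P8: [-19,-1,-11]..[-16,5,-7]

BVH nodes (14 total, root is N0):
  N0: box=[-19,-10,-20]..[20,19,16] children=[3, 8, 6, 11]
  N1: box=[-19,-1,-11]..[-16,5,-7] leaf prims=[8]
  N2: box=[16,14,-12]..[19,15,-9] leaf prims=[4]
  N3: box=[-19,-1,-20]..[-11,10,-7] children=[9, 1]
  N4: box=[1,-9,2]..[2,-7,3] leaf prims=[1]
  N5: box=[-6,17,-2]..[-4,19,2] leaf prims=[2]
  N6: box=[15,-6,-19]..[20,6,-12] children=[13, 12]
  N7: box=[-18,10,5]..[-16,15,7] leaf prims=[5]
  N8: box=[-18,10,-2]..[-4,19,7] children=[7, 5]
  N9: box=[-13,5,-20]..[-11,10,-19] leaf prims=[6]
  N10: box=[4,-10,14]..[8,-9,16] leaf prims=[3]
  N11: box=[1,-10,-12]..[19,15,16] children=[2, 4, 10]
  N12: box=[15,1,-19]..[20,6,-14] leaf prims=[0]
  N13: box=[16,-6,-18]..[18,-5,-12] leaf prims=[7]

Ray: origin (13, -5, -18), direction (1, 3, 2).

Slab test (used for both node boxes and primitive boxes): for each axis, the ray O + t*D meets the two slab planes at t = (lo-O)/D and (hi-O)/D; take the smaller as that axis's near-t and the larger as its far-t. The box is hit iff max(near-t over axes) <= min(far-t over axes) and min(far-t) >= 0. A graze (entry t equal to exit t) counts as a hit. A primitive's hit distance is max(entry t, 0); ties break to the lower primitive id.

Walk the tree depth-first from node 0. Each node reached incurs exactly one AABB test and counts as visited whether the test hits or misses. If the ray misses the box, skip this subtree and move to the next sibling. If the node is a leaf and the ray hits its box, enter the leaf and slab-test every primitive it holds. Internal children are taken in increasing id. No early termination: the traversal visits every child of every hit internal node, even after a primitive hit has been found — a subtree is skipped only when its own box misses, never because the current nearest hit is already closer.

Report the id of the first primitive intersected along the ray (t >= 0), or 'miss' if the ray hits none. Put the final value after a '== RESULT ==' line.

Traverse from the root:
N0 x:[-32,7] y:[-5/3,8] z:[-1,17] -> hit [-1,7], descend [3, 6, 8, 11]
  N3 x:[-32,-24] y:[4/3,5] z:[-1,11/2] -> miss, prune
  N6 x:[2,7] y:[-1/3,11/3] z:[-1/2,3] -> hit [2,3], descend [12, 13]
    N12 x:[2,7] y:[2,11/3] z:[-1/2,2] -> hit [2,2] leaf, test {P0@t=2}
    N13 x:[3,5] y:[-1/3,0] z:[0,3] -> miss, prune
  N8 x:[-31,-17] y:[5,8] z:[8,25/2] -> miss, prune
  N11 x:[-12,6] y:[-5/3,20/3] z:[3,17] -> hit [3,6], descend [2, 4, 10]
    N2 x:[3,6] y:[19/3,20/3] z:[3,9/2] -> miss, prune
    N4 x:[-12,-11] y:[-4/3,-2/3] z:[10,21/2] -> miss, prune
    N10 x:[-9,-5] y:[-5/3,-4/3] z:[16,17] -> miss, prune

Summary -> nodes [0, 3, 6, 12, 13, 8, 11, 2, 4, 10]; box-tests=10; leaf-entries=1; first=P0

== RESULT ==
0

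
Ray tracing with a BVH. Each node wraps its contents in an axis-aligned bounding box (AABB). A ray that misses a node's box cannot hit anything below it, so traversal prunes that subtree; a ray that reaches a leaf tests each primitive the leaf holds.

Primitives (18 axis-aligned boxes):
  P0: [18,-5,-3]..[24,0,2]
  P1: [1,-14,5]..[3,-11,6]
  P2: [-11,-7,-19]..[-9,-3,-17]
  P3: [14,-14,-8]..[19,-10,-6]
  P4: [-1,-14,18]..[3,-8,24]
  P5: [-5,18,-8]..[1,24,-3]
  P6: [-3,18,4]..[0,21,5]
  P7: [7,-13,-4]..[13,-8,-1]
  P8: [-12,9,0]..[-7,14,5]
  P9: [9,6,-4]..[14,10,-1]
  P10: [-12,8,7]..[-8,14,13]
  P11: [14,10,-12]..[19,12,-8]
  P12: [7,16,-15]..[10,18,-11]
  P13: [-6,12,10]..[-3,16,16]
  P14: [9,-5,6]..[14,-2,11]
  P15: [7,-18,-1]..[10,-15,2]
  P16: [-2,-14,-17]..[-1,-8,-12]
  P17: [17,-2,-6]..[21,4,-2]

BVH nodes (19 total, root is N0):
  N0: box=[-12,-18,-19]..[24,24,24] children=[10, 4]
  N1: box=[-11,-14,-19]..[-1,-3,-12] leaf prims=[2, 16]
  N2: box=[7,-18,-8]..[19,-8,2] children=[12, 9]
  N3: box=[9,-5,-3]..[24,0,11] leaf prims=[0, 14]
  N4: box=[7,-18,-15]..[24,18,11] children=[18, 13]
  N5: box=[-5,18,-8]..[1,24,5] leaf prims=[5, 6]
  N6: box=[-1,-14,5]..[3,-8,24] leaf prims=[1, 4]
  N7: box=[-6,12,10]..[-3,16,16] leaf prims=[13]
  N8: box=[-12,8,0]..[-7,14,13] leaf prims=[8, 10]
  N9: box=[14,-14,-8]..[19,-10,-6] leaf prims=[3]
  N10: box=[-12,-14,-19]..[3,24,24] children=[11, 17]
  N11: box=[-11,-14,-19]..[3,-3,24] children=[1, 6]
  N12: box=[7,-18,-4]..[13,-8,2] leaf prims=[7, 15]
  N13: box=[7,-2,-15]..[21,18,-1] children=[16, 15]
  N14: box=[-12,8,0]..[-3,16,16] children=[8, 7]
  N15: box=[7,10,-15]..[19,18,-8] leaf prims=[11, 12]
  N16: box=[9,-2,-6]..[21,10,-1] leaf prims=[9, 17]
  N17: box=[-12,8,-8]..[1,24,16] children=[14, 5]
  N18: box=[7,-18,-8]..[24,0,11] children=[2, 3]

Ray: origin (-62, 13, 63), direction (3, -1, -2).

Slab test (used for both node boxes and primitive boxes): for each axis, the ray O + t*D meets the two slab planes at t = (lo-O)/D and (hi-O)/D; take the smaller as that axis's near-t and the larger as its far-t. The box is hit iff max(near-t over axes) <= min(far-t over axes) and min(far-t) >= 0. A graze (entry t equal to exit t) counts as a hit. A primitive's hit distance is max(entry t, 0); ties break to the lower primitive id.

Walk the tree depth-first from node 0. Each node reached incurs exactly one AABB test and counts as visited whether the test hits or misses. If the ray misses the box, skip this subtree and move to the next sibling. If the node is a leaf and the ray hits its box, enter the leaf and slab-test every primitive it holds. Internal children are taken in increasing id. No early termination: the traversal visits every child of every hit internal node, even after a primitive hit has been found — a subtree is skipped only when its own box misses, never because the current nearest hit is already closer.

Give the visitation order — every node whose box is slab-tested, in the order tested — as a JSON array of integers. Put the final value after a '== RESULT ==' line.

Walk:
N0 x:[50/3,86/3] y:[-11,31] z:[39/2,41] -> hit [39/2,86/3], descend [4, 10]
  N4 x:[23,86/3] y:[-5,31] z:[26,39] -> hit [26,86/3], descend [13, 18]
    N13 x:[23,83/3] y:[-5,15] z:[32,39] -> miss, prune
    N18 x:[23,86/3] y:[13,31] z:[26,71/2] -> hit [26,86/3], descend [2, 3]
      N2 x:[23,27] y:[21,31] z:[61/2,71/2] -> miss, prune
      N3 x:[71/3,86/3] y:[13,18] z:[26,33] -> miss, prune
  N10 x:[50/3,65/3] y:[-11,27] z:[39/2,41] -> hit [39/2,65/3], descend [11, 17]
    N11 x:[17,65/3] y:[16,27] z:[39/2,41] -> hit [39/2,65/3], descend [1, 6]
      N1 x:[17,61/3] y:[16,27] z:[75/2,41] -> miss, prune
      N6 x:[61/3,65/3] y:[21,27] z:[39/2,29] -> hit [21,65/3] leaf, test {P1(miss), P4@t=21}
    N17 x:[50/3,21] y:[-11,5] z:[47/2,71/2] -> miss, prune

order=[0, 4, 13, 18, 2, 3, 10, 11, 1, 6, 17]  |boxes|=11  |leaves|=1  hit=P4

== RESULT ==
[0, 4, 13, 18, 2, 3, 10, 11, 1, 6, 17]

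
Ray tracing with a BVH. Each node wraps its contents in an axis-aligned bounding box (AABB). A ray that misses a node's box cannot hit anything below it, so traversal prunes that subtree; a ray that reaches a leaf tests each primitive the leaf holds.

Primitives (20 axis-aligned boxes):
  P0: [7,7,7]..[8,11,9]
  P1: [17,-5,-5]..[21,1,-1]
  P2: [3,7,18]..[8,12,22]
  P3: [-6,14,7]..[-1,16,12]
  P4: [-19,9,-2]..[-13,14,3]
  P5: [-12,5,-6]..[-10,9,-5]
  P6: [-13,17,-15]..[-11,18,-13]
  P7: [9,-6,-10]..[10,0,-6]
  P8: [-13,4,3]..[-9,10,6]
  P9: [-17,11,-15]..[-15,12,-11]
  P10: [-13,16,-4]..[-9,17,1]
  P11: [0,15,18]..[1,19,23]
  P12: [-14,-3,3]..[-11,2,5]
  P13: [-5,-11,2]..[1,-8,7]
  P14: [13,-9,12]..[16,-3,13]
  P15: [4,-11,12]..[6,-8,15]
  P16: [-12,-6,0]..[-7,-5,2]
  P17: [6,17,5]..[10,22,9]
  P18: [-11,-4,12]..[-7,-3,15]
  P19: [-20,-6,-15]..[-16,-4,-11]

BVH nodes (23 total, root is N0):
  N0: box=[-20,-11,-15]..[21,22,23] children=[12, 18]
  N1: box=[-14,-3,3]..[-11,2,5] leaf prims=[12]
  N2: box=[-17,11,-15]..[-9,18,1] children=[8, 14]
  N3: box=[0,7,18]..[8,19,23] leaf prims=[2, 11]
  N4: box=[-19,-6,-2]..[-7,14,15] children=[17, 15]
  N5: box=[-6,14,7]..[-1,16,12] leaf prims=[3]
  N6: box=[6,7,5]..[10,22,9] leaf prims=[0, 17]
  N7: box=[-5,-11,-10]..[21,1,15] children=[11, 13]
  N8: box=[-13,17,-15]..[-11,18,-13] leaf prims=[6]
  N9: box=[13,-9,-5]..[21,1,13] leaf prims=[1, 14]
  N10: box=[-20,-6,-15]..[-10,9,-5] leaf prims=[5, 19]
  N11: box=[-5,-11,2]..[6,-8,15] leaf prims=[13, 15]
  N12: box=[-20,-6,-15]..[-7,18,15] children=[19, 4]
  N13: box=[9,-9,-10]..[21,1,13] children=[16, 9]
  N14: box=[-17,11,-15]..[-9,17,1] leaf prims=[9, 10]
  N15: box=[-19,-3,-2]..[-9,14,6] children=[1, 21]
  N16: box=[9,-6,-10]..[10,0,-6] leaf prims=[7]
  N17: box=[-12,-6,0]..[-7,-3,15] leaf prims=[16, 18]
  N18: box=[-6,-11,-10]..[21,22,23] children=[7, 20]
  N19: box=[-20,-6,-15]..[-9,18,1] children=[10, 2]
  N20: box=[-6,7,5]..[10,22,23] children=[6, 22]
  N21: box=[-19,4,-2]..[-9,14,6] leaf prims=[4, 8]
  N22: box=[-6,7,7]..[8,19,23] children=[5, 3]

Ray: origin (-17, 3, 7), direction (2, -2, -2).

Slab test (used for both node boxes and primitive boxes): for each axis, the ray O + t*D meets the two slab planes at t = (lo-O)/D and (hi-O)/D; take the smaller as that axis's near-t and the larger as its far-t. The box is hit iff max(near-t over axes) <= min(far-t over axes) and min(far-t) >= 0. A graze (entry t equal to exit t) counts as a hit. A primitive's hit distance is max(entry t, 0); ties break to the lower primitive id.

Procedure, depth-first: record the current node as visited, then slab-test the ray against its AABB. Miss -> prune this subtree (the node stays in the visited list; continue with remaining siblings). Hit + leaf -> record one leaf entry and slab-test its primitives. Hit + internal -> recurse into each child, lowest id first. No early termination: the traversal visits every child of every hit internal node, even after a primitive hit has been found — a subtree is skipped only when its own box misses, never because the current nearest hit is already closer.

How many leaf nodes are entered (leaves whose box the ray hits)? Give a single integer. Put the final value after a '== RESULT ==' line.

Traverse from the root:
N0 x:[-3/2,19] y:[-19/2,7] z:[-8,11] -> hit [-3/2,7], descend [12, 18]
  N12 x:[-3/2,5] y:[-15/2,9/2] z:[-4,11] -> hit [-3/2,9/2], descend [4, 19]
    N4 x:[-1,5] y:[-11/2,9/2] z:[-4,9/2] -> hit [-1,9/2], descend [15, 17]
      N15 x:[-1,4] y:[-11/2,3] z:[1/2,9/2] -> hit [1/2,3], descend [1, 21]
        N1 x:[3/2,3] y:[1/2,3] z:[1,2] -> hit [3/2,2] leaf, test {P12@t=3/2}
        N21 x:[-1,4] y:[-11/2,-1/2] z:[1/2,9/2] -> miss, prune
      N17 x:[5/2,5] y:[3,9/2] z:[-4,7/2] -> hit [3,7/2] leaf, test {P16(miss), P18(miss)}
    N19 x:[-3/2,4] y:[-15/2,9/2] z:[3,11] -> hit [3,4], descend [2, 10]
      N2 x:[0,4] y:[-15/2,-4] z:[3,11] -> miss, prune
      N10 x:[-3/2,7/2] y:[-3,9/2] z:[6,11] -> miss, prune
  N18 x:[11/2,19] y:[-19/2,7] z:[-8,17/2] -> hit [11/2,7], descend [7, 20]
    N7 x:[6,19] y:[1,7] z:[-4,17/2] -> hit [6,7], descend [11, 13]
      N11 x:[6,23/2] y:[11/2,7] z:[-4,5/2] -> miss, prune
      N13 x:[13,19] y:[1,6] z:[-3,17/2] -> miss, prune
    N20 x:[11/2,27/2] y:[-19/2,-2] z:[-8,1] -> miss, prune

15 AABB tests over nodes [0, 12, 4, 15, 1, 21, 17, 19, 2, 10, 18, 7, 11, 13, 20]; 2 leaves entered; closest P12.

== RESULT ==
2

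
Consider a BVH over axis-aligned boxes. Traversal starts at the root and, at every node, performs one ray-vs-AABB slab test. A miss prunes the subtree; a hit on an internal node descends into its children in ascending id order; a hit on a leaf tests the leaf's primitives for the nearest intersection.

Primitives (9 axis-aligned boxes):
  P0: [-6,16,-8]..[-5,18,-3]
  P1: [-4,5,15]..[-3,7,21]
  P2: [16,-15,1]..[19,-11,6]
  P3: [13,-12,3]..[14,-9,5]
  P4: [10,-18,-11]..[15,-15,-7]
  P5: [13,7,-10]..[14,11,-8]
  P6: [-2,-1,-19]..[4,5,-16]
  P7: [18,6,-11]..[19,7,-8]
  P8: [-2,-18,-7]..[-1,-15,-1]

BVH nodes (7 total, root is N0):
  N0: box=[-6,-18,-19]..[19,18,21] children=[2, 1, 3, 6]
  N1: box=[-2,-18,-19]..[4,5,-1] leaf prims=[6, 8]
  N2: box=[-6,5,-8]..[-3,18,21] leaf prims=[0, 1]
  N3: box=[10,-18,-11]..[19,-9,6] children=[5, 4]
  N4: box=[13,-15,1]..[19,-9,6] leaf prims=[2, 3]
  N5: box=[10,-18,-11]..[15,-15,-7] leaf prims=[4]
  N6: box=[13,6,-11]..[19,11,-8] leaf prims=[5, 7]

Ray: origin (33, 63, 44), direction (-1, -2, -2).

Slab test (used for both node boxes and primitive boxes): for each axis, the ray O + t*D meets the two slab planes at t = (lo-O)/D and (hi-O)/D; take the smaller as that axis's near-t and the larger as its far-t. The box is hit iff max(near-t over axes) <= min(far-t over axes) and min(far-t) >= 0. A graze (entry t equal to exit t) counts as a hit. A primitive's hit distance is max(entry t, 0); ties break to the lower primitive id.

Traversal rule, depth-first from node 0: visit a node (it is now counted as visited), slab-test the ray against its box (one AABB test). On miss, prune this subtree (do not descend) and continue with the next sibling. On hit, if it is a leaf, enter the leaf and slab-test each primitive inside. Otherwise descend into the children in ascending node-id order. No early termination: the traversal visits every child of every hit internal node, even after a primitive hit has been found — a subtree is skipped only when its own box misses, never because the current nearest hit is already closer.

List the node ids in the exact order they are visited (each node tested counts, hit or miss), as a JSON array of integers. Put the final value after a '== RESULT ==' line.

Trace the traversal:
N0 x:[14,39] y:[45/2,81/2] z:[23/2,63/2] -> hit [45/2,63/2], descend [1, 2, 3, 6]
  N1 x:[29,35] y:[29,81/2] z:[45/2,63/2] -> hit [29,63/2] leaf, test {P6@t=30, P8(miss)}
  N2 x:[36,39] y:[45/2,29] z:[23/2,26] -> miss, prune
  N3 x:[14,23] y:[36,81/2] z:[19,55/2] -> miss, prune
  N6 x:[14,20] y:[26,57/2] z:[26,55/2] -> miss, prune

Summary -> nodes [0, 1, 2, 3, 6]; box-tests=5; leaf-entries=1; first=P6

== RESULT ==
[0, 1, 2, 3, 6]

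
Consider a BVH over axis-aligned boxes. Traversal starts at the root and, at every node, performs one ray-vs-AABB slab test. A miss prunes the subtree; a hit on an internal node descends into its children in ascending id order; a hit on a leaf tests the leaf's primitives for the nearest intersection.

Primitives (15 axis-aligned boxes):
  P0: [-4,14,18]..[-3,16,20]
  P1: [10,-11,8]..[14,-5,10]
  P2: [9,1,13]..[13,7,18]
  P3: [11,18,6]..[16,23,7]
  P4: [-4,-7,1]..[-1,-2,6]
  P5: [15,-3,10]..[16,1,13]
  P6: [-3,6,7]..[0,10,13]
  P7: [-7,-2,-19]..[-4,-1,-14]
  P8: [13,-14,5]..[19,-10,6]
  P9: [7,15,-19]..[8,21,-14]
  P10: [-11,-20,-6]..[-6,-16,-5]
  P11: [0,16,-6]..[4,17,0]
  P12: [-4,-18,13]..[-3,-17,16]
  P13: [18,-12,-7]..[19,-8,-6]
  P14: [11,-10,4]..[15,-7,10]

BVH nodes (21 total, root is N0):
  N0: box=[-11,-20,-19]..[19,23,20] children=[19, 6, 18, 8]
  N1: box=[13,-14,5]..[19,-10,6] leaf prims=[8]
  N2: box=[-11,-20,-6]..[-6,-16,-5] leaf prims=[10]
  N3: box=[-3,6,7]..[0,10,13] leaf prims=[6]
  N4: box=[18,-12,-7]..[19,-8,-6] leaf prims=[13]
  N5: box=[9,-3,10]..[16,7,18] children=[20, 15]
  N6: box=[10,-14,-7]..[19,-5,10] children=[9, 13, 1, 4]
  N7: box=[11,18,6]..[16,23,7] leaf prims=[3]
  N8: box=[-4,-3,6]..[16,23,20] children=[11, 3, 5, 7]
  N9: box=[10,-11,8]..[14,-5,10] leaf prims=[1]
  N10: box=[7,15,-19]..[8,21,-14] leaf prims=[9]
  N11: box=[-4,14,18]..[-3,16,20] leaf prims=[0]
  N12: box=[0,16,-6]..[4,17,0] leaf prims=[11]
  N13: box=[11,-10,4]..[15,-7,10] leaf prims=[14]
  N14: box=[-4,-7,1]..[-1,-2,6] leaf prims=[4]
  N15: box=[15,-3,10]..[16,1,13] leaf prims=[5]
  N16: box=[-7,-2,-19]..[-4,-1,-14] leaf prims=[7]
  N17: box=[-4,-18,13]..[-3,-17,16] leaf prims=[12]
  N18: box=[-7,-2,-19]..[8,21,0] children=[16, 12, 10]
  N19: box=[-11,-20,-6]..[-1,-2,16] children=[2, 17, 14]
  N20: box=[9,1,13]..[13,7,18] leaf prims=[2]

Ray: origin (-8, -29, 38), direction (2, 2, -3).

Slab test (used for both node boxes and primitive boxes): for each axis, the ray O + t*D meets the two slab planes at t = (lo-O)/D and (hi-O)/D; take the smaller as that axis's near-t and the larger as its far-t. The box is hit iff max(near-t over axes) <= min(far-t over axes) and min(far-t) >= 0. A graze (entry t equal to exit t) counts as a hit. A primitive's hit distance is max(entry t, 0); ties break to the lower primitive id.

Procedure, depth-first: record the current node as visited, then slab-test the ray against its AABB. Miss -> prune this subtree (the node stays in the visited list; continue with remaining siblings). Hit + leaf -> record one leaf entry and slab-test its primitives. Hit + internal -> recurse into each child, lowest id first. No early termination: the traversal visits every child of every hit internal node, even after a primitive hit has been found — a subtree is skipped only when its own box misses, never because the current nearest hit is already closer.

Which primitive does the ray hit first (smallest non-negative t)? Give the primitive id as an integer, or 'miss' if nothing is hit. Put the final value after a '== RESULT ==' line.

Walk:
N0 x:[-3/2,27/2] y:[9/2,26] z:[6,19] -> hit [6,27/2], descend [6, 8, 18, 19]
  N6 x:[9,27/2] y:[15/2,12] z:[28/3,15] -> hit [28/3,12], descend [1, 4, 9, 13]
    N1 x:[21/2,27/2] y:[15/2,19/2] z:[32/3,11] -> miss, prune
    N4 x:[13,27/2] y:[17/2,21/2] z:[44/3,15] -> miss, prune
    N9 x:[9,11] y:[9,12] z:[28/3,10] -> hit [28/3,10] leaf, test {P1@t=28/3}
    N13 x:[19/2,23/2] y:[19/2,11] z:[28/3,34/3] -> hit [19/2,11] leaf, test {P14@t=19/2}
  N8 x:[2,12] y:[13,26] z:[6,32/3] -> miss, prune
  N18 x:[1/2,8] y:[27/2,25] z:[38/3,19] -> miss, prune
  N19 x:[-3/2,7/2] y:[9/2,27/2] z:[22/3,44/3] -> miss, prune

Summary -> nodes [0, 6, 1, 4, 9, 13, 8, 18, 19]; box-tests=9; leaf-entries=2; first=P1

== RESULT ==
1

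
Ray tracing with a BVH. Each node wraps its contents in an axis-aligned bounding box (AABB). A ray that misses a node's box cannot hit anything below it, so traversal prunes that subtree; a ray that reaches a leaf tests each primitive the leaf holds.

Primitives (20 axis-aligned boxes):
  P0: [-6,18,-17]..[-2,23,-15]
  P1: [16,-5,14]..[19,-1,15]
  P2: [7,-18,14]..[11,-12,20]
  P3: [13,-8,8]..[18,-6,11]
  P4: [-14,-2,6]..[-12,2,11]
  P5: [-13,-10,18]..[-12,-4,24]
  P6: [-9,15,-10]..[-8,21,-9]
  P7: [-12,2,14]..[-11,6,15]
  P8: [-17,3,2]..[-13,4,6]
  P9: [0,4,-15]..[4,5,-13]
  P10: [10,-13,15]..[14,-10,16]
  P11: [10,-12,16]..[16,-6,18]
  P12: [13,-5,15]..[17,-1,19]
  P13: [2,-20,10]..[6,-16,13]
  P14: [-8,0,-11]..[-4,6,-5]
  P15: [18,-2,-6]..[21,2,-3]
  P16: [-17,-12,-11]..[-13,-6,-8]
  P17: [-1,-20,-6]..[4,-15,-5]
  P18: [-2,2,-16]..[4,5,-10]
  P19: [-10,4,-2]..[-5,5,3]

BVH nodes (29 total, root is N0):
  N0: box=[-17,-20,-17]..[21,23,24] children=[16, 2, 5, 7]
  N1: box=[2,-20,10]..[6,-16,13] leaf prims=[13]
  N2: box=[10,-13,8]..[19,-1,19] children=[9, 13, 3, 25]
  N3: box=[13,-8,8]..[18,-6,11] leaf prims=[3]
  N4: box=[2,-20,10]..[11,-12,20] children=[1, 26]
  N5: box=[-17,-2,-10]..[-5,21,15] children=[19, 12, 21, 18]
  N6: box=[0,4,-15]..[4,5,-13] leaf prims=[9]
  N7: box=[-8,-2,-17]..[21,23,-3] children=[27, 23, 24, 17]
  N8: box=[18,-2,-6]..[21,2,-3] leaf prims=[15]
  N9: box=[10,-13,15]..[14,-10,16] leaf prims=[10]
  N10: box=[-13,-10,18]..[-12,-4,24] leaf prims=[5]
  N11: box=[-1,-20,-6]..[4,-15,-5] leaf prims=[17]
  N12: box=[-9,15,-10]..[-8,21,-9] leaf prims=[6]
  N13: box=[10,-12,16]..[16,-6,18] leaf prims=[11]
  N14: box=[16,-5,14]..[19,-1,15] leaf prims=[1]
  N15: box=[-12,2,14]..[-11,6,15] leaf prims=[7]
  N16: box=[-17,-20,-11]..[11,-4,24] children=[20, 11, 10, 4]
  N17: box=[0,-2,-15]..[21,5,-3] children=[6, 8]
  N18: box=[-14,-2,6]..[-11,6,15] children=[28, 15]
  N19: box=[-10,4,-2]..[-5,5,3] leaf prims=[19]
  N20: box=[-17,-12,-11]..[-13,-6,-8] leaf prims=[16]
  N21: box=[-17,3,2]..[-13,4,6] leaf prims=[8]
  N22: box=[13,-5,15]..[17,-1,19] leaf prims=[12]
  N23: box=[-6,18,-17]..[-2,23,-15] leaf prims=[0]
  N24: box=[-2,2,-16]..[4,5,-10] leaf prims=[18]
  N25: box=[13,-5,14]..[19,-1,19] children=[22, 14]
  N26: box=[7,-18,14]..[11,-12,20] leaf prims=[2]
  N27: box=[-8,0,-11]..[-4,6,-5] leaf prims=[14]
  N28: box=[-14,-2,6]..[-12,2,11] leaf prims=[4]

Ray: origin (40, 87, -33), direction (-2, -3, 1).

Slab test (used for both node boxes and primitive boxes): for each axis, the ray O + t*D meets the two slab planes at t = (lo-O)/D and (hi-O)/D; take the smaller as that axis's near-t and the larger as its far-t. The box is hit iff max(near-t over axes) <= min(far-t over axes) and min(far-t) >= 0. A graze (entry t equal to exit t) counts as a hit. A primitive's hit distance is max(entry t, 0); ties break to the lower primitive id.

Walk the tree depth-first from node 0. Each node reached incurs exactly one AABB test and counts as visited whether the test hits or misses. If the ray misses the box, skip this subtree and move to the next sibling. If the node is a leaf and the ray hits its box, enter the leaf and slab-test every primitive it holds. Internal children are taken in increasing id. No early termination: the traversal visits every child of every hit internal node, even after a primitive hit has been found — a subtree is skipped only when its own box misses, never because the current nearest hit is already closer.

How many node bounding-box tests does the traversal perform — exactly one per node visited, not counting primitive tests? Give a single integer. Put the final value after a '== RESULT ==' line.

Walk:
N0 x:[19/2,57/2] y:[64/3,107/3] z:[16,57] -> hit [64/3,57/2], descend [2, 5, 7, 16]
  N2 x:[21/2,15] y:[88/3,100/3] z:[41,52] -> miss, prune
  N5 x:[45/2,57/2] y:[22,89/3] z:[23,48] -> hit [23,57/2], descend [12, 18, 19, 21]
    N12 x:[24,49/2] y:[22,24] z:[23,24] -> hit [24,24] leaf, test {P6@t=24}
    N18 x:[51/2,27] y:[27,89/3] z:[39,48] -> miss, prune
    N19 x:[45/2,25] y:[82/3,83/3] z:[31,36] -> miss, prune
    N21 x:[53/2,57/2] y:[83/3,28] z:[35,39] -> miss, prune
  N7 x:[19/2,24] y:[64/3,89/3] z:[16,30] -> hit [64/3,24], descend [17, 23, 24, 27]
    N17 x:[19/2,20] y:[82/3,89/3] z:[18,30] -> miss, prune
    N23 x:[21,23] y:[64/3,23] z:[16,18] -> miss, prune
    N24 x:[18,21] y:[82/3,85/3] z:[17,23] -> miss, prune
    N27 x:[22,24] y:[27,29] z:[22,28] -> miss, prune
  N16 x:[29/2,57/2] y:[91/3,107/3] z:[22,57] -> miss, prune

13 AABB tests over nodes [0, 2, 5, 12, 18, 19, 21, 7, 17, 23, 24, 27, 16]; 1 leaf entered; closest P6.

== RESULT ==
13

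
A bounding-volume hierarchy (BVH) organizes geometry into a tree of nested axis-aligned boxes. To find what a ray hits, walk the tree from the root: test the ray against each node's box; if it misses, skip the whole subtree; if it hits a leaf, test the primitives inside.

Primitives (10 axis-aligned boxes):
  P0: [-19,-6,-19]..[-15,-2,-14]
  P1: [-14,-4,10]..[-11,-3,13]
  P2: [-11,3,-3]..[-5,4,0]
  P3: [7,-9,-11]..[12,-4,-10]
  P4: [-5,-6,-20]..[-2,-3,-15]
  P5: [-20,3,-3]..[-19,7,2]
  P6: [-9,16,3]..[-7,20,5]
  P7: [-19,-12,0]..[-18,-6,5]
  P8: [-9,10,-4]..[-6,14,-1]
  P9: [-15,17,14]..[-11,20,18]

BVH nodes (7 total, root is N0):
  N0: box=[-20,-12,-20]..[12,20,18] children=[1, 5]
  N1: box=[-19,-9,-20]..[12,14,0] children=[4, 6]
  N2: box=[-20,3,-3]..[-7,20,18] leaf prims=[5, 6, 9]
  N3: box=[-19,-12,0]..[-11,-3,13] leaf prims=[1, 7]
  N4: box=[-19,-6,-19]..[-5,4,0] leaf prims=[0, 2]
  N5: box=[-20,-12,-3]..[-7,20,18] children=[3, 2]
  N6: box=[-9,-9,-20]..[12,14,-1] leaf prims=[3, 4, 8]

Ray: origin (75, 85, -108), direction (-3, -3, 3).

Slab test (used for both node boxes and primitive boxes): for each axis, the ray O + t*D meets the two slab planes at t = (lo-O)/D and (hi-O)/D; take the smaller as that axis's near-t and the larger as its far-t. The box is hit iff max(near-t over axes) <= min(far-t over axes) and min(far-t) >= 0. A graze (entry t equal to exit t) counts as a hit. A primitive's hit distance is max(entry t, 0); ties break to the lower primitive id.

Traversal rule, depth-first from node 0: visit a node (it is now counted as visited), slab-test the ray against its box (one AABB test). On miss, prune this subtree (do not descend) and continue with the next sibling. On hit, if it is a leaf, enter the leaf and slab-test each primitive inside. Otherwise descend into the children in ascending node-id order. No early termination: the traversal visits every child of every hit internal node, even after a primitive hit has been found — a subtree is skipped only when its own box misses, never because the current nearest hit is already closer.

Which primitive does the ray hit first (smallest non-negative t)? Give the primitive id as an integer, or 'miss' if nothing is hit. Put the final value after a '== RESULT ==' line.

Traverse from the root:
N0 x:[21,95/3] y:[65/3,97/3] z:[88/3,42] -> hit [88/3,95/3], descend [1, 5]
  N1 x:[21,94/3] y:[71/3,94/3] z:[88/3,36] -> hit [88/3,94/3], descend [4, 6]
    N4 x:[80/3,94/3] y:[27,91/3] z:[89/3,36] -> hit [89/3,91/3] leaf, test {P0@t=30, P2(miss)}
    N6 x:[21,28] y:[71/3,94/3] z:[88/3,107/3] -> miss, prune
  N5 x:[82/3,95/3] y:[65/3,97/3] z:[35,42] -> miss, prune

5 AABB tests over nodes [0, 1, 4, 6, 5]; 1 leaf entered; closest P0.

== RESULT ==
0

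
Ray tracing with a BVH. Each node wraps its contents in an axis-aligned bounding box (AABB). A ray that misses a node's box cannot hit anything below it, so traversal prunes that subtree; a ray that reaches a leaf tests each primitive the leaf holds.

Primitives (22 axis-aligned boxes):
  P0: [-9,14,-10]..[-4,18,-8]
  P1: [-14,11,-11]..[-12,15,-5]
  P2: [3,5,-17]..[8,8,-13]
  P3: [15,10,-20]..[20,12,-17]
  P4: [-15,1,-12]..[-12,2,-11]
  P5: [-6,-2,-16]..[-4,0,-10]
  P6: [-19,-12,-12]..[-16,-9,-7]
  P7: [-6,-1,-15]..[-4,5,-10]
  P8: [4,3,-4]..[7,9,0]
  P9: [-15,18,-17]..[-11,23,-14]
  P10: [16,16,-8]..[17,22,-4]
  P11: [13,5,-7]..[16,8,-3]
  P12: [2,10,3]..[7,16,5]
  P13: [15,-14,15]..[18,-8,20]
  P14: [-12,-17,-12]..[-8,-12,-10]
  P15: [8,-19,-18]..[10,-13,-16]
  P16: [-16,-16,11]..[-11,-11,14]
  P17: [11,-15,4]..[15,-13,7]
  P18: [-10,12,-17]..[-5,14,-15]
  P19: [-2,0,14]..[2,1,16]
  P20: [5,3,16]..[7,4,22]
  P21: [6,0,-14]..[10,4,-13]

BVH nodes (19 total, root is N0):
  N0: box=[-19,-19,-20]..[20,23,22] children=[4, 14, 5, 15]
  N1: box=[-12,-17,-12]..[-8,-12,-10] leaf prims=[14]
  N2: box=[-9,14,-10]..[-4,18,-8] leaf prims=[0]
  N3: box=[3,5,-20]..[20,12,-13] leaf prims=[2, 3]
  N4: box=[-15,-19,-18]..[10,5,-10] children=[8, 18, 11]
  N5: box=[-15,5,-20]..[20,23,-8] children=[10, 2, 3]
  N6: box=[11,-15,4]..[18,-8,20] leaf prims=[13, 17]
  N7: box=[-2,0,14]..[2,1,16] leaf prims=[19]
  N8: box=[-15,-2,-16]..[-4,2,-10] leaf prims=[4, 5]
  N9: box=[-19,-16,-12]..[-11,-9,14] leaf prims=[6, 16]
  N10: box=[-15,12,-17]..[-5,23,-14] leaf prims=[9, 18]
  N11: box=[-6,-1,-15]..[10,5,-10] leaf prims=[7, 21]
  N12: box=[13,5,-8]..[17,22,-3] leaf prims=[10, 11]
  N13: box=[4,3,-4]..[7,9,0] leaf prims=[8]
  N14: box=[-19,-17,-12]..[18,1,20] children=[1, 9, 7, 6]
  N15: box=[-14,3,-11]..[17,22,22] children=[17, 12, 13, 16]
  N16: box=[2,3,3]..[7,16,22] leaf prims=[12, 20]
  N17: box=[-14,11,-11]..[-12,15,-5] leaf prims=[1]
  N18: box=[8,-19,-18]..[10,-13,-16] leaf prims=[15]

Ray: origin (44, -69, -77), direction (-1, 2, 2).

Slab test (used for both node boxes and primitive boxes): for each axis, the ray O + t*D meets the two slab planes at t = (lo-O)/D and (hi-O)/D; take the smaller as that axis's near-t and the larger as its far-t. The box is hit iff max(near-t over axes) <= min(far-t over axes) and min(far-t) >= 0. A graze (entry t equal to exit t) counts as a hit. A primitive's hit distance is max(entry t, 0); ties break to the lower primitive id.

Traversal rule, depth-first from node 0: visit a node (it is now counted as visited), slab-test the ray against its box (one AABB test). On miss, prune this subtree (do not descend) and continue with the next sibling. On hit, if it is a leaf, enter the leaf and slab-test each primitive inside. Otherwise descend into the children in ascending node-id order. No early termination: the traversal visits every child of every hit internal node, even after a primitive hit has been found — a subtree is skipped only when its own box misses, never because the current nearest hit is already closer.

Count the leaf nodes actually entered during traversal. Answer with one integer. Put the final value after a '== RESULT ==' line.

Traverse from the root:
N0 x:[24,63] y:[25,46] z:[57/2,99/2] -> hit [57/2,46], descend [4, 5, 14, 15]
  N4 x:[34,59] y:[25,37] z:[59/2,67/2] -> miss, prune
  N5 x:[24,59] y:[37,46] z:[57/2,69/2] -> miss, prune
  N14 x:[26,63] y:[26,35] z:[65/2,97/2] -> hit [65/2,35], descend [1, 6, 7, 9]
    N1 x:[52,56] y:[26,57/2] z:[65/2,67/2] -> miss, prune
    N6 x:[26,33] y:[27,61/2] z:[81/2,97/2] -> miss, prune
    N7 x:[42,46] y:[69/2,35] z:[91/2,93/2] -> miss, prune
    N9 x:[55,63] y:[53/2,30] z:[65/2,91/2] -> miss, prune
  N15 x:[27,58] y:[36,91/2] z:[33,99/2] -> hit [36,91/2], descend [12, 13, 16, 17]
    N12 x:[27,31] y:[37,91/2] z:[69/2,37] -> miss, prune
    N13 x:[37,40] y:[36,39] z:[73/2,77/2] -> hit [37,77/2] leaf, test {P8@t=37}
    N16 x:[37,42] y:[36,85/2] z:[40,99/2] -> hit [40,42] leaf, test {P12@t=40, P20(miss)}
    N17 x:[56,58] y:[40,42] z:[33,36] -> miss, prune

Summary -> nodes [0, 4, 5, 14, 1, 6, 7, 9, 15, 12, 13, 16, 17]; box-tests=13; leaf-entries=2; first=P8

== RESULT ==
2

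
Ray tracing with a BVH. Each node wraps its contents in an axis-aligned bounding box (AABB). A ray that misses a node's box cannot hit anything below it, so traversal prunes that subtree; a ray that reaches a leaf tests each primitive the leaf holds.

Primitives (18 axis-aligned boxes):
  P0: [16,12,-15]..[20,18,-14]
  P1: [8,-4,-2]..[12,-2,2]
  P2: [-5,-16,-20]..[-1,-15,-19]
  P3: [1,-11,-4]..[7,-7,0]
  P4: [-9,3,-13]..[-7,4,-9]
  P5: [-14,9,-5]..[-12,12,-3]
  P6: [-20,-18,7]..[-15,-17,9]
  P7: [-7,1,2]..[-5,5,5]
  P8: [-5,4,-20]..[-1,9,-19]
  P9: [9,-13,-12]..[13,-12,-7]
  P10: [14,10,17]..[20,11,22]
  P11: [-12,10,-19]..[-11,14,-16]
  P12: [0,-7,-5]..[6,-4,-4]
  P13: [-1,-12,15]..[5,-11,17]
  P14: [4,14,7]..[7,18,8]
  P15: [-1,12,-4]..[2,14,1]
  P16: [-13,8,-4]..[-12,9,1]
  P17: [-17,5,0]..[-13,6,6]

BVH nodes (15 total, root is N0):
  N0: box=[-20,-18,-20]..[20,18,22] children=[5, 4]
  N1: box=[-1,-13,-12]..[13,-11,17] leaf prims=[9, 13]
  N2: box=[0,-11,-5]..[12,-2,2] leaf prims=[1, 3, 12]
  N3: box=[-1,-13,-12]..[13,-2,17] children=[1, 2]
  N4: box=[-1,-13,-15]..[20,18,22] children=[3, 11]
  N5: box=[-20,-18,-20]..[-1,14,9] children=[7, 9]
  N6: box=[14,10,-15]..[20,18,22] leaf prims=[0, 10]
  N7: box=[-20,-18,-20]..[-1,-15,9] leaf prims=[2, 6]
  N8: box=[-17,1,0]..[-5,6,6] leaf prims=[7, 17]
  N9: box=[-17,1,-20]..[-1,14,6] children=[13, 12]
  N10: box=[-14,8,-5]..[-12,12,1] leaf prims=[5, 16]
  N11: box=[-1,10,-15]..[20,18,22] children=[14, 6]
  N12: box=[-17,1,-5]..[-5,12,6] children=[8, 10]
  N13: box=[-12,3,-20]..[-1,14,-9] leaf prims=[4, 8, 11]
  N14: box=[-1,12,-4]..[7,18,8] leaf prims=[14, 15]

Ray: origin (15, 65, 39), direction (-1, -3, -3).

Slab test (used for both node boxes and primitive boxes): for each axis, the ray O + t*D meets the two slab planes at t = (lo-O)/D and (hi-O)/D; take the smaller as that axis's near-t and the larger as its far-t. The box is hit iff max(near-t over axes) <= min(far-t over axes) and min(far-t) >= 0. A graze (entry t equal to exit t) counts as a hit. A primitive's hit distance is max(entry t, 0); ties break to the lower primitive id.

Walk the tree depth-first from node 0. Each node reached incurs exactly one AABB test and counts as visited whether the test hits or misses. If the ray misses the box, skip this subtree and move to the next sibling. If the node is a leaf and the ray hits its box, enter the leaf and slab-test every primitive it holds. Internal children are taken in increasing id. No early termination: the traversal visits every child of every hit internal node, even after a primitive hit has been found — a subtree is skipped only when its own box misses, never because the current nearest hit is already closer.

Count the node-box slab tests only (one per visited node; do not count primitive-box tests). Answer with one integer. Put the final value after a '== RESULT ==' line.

Traverse from the root:
N0 x:[-5,35] y:[47/3,83/3] z:[17/3,59/3] -> hit [47/3,59/3], descend [4, 5]
  N4 x:[-5,16] y:[47/3,26] z:[17/3,18] -> hit [47/3,16], descend [3, 11]
    N3 x:[2,16] y:[67/3,26] z:[22/3,17] -> miss, prune
    N11 x:[-5,16] y:[47/3,55/3] z:[17/3,18] -> hit [47/3,16], descend [6, 14]
      N6 x:[-5,1] y:[47/3,55/3] z:[17/3,18] -> miss, prune
      N14 x:[8,16] y:[47/3,53/3] z:[31/3,43/3] -> miss, prune
  N5 x:[16,35] y:[17,83/3] z:[10,59/3] -> hit [17,59/3], descend [7, 9]
    N7 x:[16,35] y:[80/3,83/3] z:[10,59/3] -> miss, prune
    N9 x:[16,32] y:[17,64/3] z:[11,59/3] -> hit [17,59/3], descend [12, 13]
      N12 x:[20,32] y:[53/3,64/3] z:[11,44/3] -> miss, prune
      N13 x:[16,27] y:[17,62/3] z:[16,59/3] -> hit [17,59/3] leaf, test {P4(miss), P8@t=58/3, P11(miss)}

11 AABB tests over nodes [0, 4, 3, 11, 6, 14, 5, 7, 9, 12, 13]; 1 leaf entered; closest P8.

== RESULT ==
11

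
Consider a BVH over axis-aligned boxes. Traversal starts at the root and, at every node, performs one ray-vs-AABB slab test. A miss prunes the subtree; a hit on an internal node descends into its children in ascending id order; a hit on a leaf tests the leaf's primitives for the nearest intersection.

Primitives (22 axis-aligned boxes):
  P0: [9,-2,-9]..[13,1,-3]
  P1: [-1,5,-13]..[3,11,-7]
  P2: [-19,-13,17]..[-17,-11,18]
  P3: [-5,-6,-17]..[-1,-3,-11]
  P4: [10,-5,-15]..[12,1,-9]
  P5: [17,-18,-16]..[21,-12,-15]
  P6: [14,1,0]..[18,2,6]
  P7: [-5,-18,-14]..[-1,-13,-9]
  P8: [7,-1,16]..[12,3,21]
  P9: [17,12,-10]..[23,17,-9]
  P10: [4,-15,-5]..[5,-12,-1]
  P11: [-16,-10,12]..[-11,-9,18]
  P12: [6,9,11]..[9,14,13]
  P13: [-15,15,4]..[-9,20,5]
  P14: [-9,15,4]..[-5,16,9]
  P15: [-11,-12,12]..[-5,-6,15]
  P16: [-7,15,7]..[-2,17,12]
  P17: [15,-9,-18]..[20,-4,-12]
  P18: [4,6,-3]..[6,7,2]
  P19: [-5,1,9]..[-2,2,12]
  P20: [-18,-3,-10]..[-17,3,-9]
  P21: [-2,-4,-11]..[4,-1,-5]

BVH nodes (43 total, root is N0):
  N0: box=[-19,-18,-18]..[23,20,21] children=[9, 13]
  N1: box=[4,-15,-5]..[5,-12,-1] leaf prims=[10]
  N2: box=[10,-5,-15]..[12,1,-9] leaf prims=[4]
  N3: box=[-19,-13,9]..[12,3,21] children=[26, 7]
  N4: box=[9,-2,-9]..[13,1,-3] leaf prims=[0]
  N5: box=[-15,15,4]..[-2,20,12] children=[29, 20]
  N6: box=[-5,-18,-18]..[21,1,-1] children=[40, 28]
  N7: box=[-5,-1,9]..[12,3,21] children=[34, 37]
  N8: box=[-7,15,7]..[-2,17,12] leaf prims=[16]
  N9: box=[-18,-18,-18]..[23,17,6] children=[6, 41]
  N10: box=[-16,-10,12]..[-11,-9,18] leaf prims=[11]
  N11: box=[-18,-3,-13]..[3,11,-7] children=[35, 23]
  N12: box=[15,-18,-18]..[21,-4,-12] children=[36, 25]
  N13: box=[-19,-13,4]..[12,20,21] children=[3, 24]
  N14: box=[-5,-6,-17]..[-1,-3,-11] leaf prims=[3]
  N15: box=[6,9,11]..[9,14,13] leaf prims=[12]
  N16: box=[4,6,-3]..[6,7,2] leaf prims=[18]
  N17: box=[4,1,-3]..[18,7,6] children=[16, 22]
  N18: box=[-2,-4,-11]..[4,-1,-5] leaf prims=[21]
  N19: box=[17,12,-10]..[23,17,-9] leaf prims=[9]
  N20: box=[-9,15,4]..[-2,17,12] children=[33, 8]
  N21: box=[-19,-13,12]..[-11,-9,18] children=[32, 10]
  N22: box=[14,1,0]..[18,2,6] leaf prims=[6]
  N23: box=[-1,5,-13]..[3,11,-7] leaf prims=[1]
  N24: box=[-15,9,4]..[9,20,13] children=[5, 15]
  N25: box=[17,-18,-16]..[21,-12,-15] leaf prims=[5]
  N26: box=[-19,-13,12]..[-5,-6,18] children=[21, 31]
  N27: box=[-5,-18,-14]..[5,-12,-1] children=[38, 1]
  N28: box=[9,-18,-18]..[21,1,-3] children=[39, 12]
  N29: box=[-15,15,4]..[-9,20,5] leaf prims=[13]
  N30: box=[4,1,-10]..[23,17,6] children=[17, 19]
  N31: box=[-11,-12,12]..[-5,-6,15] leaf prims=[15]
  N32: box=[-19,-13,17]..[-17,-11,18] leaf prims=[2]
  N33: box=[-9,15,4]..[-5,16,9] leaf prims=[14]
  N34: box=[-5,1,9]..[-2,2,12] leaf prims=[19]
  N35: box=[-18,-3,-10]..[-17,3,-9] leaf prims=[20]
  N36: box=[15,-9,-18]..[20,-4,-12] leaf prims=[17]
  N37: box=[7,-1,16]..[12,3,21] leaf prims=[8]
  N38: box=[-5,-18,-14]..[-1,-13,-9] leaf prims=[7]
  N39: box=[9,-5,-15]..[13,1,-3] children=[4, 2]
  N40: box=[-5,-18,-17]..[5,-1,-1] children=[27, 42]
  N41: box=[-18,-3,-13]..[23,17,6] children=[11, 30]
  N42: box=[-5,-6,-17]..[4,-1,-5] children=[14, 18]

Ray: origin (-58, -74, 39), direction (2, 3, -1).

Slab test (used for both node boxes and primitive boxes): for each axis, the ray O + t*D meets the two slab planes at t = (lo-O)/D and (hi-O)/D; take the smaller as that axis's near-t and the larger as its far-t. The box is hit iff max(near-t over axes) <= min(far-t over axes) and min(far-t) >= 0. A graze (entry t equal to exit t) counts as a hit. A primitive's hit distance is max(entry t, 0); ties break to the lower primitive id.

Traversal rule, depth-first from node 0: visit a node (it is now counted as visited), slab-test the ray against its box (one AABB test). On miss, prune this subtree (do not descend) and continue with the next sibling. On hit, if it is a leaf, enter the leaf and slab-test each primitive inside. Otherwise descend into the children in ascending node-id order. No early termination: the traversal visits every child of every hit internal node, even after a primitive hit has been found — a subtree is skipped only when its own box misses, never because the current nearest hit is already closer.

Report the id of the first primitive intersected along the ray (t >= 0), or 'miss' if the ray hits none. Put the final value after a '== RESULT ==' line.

Traverse from the root:
N0 x:[39/2,81/2] y:[56/3,94/3] z:[18,57] -> hit [39/2,94/3], descend [9, 13]
  N9 x:[20,81/2] y:[56/3,91/3] z:[33,57] -> miss, prune
  N13 x:[39/2,35] y:[61/3,94/3] z:[18,35] -> hit [61/3,94/3], descend [3, 24]
    N3 x:[39/2,35] y:[61/3,77/3] z:[18,30] -> hit [61/3,77/3], descend [7, 26]
      N7 x:[53/2,35] y:[73/3,77/3] z:[18,30] -> miss, prune
      N26 x:[39/2,53/2] y:[61/3,68/3] z:[21,27] -> hit [21,68/3], descend [21, 31]
        N21 x:[39/2,47/2] y:[61/3,65/3] z:[21,27] -> hit [21,65/3], descend [10, 32]
          N10 x:[21,47/2] y:[64/3,65/3] z:[21,27] -> hit [64/3,65/3] leaf, test {P11@t=64/3}
          N32 x:[39/2,41/2] y:[61/3,21] z:[21,22] -> miss, prune
        N31 x:[47/2,53/2] y:[62/3,68/3] z:[24,27] -> miss, prune
    N24 x:[43/2,67/2] y:[83/3,94/3] z:[26,35] -> hit [83/3,94/3], descend [5, 15]
      N5 x:[43/2,28] y:[89/3,94/3] z:[27,35] -> miss, prune
      N15 x:[32,67/2] y:[83/3,88/3] z:[26,28] -> miss, prune

order=[0, 9, 13, 3, 7, 26, 21, 10, 32, 31, 24, 5, 15]  |boxes|=13  |leaves|=1  hit=P11

== RESULT ==
11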